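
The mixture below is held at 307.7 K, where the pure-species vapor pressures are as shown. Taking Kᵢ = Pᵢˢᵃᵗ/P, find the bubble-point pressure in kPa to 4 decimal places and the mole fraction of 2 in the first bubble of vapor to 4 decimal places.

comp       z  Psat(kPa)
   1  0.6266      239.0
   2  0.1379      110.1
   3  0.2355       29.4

At the bubble point ψ → 0, so ΣzᵢKᵢ = 1 with Kᵢ = Pᵢˢᵃᵗ/P ⇒ P = ΣzᵢPᵢˢᵃᵗ.
P = 0.6266·239.0 + 0.1379·110.1 + 0.2355·29.4 = 171.8639 kPa
yᵢ = zᵢPᵢˢᵃᵗ/P ⇒ y_2 = 0.1379·110.1/171.8639 = 0.0883

Pbub = 171.8639 kPa, y_2 = 0.0883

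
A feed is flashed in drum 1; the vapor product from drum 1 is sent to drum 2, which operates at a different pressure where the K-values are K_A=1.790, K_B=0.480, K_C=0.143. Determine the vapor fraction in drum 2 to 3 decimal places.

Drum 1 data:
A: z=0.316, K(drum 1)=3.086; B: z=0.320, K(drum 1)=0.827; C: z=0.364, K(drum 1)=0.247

Drum 1:
Material balance + equilibrium reduce to Σ zᵢ(Kᵢ−1)/(1+ψ₁(Kᵢ−1)) = 0.
g(0) = ΣzᵢKᵢ − 1 = 0.330 and g(1) = 1 − Σzᵢ/Kᵢ = -0.963, so a root lies in (0, 1).
Newton iteration, ψ₁⁰ = 0.51:
  ψ₁ = 0.510: g = -0.1863, g' = -0.878 → ψ₁ = 0.298
  ψ₁ = 0.298: g = -0.0052, g' = -0.877 → ψ₁ = 0.292
Converged at ψ₁ = 0.292.
Drum-1 compositions:
  A: x = 0.196, y = 0.606
  B: x = 0.337, y = 0.279
  C: x = 0.467, y = 0.115
Drum-2 feed = drum-1 vapor: z₂ = (0.6060, 0.2787, 0.1152).
Drum 2:
Let ψ₂ = V/F and solve Σ zᵢ(Kᵢ−1)/(1+ψ₂(Kᵢ−1)) = 0.
g(0) = ΣzᵢKᵢ − 1 = 0.235 and g(1) = 1 − Σzᵢ/Kᵢ = -0.725, so a root lies in (0, 1).
Newton iteration, ψ₂⁰ = 0.5:
  ψ₂ = 0.500: g = -0.0255, g' = -0.591 → ψ₂ = 0.457
  ψ₂ = 0.457: g = -0.0006, g' = -0.563 → ψ₂ = 0.456
Converged at ψ₂ = 0.456.
  A: x = 0.446, y = 0.798
  B: x = 0.365, y = 0.175
  C: x = 0.189, y = 0.027

V/F (drum 2) = 0.456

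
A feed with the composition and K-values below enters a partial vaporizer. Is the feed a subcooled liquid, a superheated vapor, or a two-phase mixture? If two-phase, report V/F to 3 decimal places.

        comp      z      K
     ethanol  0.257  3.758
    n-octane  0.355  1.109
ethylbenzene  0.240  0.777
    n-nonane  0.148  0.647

superheated vapor

ΣzᵢKᵢ = 1.642; Σzᵢ/Kᵢ = 0.926.
Since Σzᵢ/Kᵢ < 1 the mixture is above its dew point — single vapor phase.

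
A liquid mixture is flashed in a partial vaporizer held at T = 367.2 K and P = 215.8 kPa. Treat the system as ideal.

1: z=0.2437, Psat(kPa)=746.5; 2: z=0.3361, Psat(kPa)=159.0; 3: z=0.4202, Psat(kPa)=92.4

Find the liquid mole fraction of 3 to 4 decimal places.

x_3 = 0.4887

Raoult's law: Kᵢ = Pᵢˢᵃᵗ/P = Pᵢˢᵃᵗ/215.8.
  K_1 = 746.5/215.8 = 3.459222, K_2 = 159.0/215.8 = 0.736793, K_3 = 92.4/215.8 = 0.428174
Material balance + equilibrium reduce to Σ zᵢ(Kᵢ−1)/(1+β(Kᵢ−1)) = 0.
Check two-phase: ΣzᵢKᵢ = 1.2706 > 1 and Σzᵢ/Kᵢ = 1.5080 > 1, so g(0) = 0.2706 > 0 and g(1) = -0.5080 < 0.
Newton iteration, β⁰ = 0.5:
  β = 0.5000: g = -0.16956, g' = -0.5968 → β = 0.2159
  β = 0.2159: g = 0.02356, g' = -0.8339 → β = 0.2441
  β = 0.2441: g = 0.00067, g' = -0.7876 → β = 0.2450
Converged at β = 0.2450.
Compositions from xᵢ = zᵢ/(1+β(Kᵢ−1)), yᵢ = Kᵢxᵢ:
  1: x = 0.1521, y = 0.5261
  2: x = 0.3593, y = 0.2647
  3: x = 0.4887, y = 0.2092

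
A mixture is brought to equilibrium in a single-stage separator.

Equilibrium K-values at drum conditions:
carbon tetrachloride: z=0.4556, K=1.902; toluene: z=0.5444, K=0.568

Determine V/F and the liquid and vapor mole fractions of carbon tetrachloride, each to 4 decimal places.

V/F = 0.4511, x_carbon tetrachloride = 0.3238, y_carbon tetrachloride = 0.6159

Material balance + equilibrium reduce to Σ zᵢ(Kᵢ−1)/(1+V/F(Kᵢ−1)) = 0.
Check two-phase: ΣzᵢKᵢ = 1.1758 > 1 and Σzᵢ/Kᵢ = 1.1980 > 1, so g(0) = 0.1758 > 0 and g(1) = -0.1980 < 0.
Binary case is linear: z₁(K₁−1)(1+V/F(K₂−1)) + z₂(K₂−1)(1+V/F(K₁−1)) = 0
⇒ V/F = [z₁(K₁−1)+z₂(K₂−1)] / [−(K₁−1)(K₂−1)] = 0.17577/0.38966 = 0.4511
Compositions from xᵢ = zᵢ/(1+V/F(Kᵢ−1)), yᵢ = Kᵢxᵢ:
  carbon tetrachloride: x = 0.3238, y = 0.6159
  toluene: x = 0.6762, y = 0.3841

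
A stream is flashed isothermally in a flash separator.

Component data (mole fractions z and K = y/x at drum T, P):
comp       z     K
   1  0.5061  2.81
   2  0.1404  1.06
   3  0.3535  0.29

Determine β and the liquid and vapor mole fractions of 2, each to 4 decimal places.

β = 0.6108, x_2 = 0.1354, y_2 = 0.1436

Let β = V/F and solve Σ zᵢ(Kᵢ−1)/(1+β(Kᵢ−1)) = 0.
g(0) = ΣzᵢKᵢ − 1 = 0.6735 and g(1) = 1 − Σzᵢ/Kᵢ = -0.5315, so a root lies in (0, 1).
Iterate (Newton) starting at β = 0.5:
  β = 0.5000: g = 0.09992, g' = -0.8857 → β = 0.6128
  β = 0.6128: g = -0.00186, g' = -0.9316 → β = 0.6108
Converged at β = 0.6108.
Compositions from xᵢ = zᵢ/(1+β(Kᵢ−1)), yᵢ = Kᵢxᵢ:
  1: x = 0.2404, y = 0.6754
  2: x = 0.1354, y = 0.1436
  3: x = 0.6242, y = 0.1810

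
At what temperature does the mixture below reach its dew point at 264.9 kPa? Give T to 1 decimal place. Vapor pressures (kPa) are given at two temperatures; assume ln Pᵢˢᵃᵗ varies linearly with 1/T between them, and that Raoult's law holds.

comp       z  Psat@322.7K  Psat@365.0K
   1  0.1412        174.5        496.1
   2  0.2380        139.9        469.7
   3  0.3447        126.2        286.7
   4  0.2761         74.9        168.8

Dew-point temperature: Σzᵢ·P/Pᵢˢᵃᵗ(T) = 1. Interpolate ln Pᵢˢᵃᵗ = aᵢ + bᵢ/T.
  T = 322.7 K: ΣzᵢP/Pᵢˢᵃᵗ = 2.3650
  T = 365.0 K: ΣzᵢP/Pᵢˢᵃᵗ = 0.9614
  T = 343.9 K: ΣzᵢP/Pᵢˢᵃᵗ = 1.4610
  T = 354.4 K: ΣzᵢP/Pᵢˢᵃᵗ = 1.1783
  T = 359.7 K: ΣzᵢP/Pᵢˢᵃᵗ = 1.0626
  T = 362.4 K: ΣzᵢP/Pᵢˢᵃᵗ = 1.0094
Interpolating between 362.4 K and 365.0 K gives T ≈ 362.9 K.

T = 362.9 K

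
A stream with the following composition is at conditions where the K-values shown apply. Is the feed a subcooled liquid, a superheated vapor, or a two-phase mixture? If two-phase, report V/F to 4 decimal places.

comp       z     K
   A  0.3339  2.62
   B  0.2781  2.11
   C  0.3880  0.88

superheated vapor

ΣzᵢKᵢ = 1.8030; Σzᵢ/Kᵢ = 0.7002.
Since Σzᵢ/Kᵢ < 1 the mixture is above its dew point — single vapor phase.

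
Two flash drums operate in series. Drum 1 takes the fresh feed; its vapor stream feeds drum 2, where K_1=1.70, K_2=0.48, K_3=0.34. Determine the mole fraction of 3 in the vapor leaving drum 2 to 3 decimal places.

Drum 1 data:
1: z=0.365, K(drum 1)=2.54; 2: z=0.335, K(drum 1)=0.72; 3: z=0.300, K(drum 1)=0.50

y_3 (drum 2) = 0.079

Drum 1:
Material balance + equilibrium reduce to Σ zᵢ(Kᵢ−1)/(1+ψ₁(Kᵢ−1)) = 0.
g(0) = ΣzᵢKᵢ − 1 = 0.318 and g(1) = 1 − Σzᵢ/Kᵢ = -0.209, so a root lies in (0, 1).
Iterate (Newton) starting at ψ₁ = 0.55:
  ψ₁ = 0.550: g = -0.0134, g' = -0.433 → ψ₁ = 0.519
Converged at ψ₁ = 0.519.
Drum-1 compositions:
  1: x = 0.203, y = 0.515
  2: x = 0.392, y = 0.282
  3: x = 0.405, y = 0.203
Drum-2 feed = drum-1 vapor: z₂ = (0.5152, 0.2822, 0.2026).
Drum 2:
Rachford–Rice: g(ψ₂) = Σ zᵢ(Kᵢ−1)/(1+ψ₂(Kᵢ−1)) = 0.
g(0) = ΣzᵢKᵢ − 1 = 0.080 and g(1) = 1 − Σzᵢ/Kᵢ = -0.487, so a root lies in (0, 1).
Newton iteration, ψ₂⁰ = 0.68:
  ψ₂ = 0.680: g = -0.2253, g' = -0.589 → ψ₂ = 0.297
  ψ₂ = 0.297: g = -0.0415, g' = -0.416 → ψ₂ = 0.198
  ψ₂ = 0.198: g = -0.0006, g' = -0.406 → ψ₂ = 0.196
Converged at ψ₂ = 0.196.
  1: x = 0.453, y = 0.770
  2: x = 0.314, y = 0.151
  3: x = 0.233, y = 0.079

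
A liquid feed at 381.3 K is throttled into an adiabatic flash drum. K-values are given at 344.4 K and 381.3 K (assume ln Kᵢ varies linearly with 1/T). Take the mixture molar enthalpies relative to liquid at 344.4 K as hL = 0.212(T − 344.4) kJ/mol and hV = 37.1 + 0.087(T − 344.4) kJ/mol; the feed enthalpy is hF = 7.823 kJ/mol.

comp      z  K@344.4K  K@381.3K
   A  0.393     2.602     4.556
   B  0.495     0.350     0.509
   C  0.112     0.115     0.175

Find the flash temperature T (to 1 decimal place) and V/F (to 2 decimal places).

Adiabatic flash: solve Rachford–Rice at each trial T, then check hF = ψ·hV(T) + (1−ψ)·hL(T).
  T = 344.4 K: K = (2.602, 0.350, 0.115), RR gives ψ = 0.186, H_out = 6.916 kJ/mol
  T = 381.3 K: K = (4.556, 0.509, 0.175), RR gives ψ = 0.522, H_out = 24.787 kJ/mol
  T = 362.9 K: K = (3.495, 0.426, 0.143), RR gives ψ = 0.378, H_out = 17.077 kJ/mol
  T = 353.6 K: K = (3.025, 0.387, 0.129), RR gives ψ = 0.292, H_out = 12.437 kJ/mol
  T = 349.0 K: K = (2.808, 0.368, 0.122), RR gives ψ = 0.242, H_out = 9.825 kJ/mol
  T = 346.7 K: K = (2.704, 0.359, 0.118), RR gives ψ = 0.215, H_out = 8.413 kJ/mol
Linear interpolation between T = 344.4 (H_out = 6.916) and T = 346.7 (H_out = 8.413) on hF = 7.823 gives T ≈ 345.8 K, at which ψ = 0.20.

T = 345.8 K, V/F = 0.20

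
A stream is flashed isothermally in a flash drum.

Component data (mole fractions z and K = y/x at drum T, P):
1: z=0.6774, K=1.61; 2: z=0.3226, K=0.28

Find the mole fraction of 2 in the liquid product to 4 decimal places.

Rachford–Rice: g(V/F) = Σ zᵢ(Kᵢ−1)/(1+V/F(Kᵢ−1)) = 0.
g(0) = ΣzᵢKᵢ − 1 = 0.1809 and g(1) = 1 − Σzᵢ/Kᵢ = -0.5729, so a root lies in (0, 1).
Newton iteration, V/F⁰ = 0.58:
  V/F = 0.5800: g = -0.09359, g' = -0.6306 → V/F = 0.4316
  V/F = 0.4316: g = -0.00988, g' = -0.5100 → V/F = 0.4122
  V/F = 0.4122: g = -0.00011, g' = -0.4991 → V/F = 0.4120
Converged at V/F = 0.4120.
Compositions from xᵢ = zᵢ/(1+V/F(Kᵢ−1)), yᵢ = Kᵢxᵢ:
  1: x = 0.5414, y = 0.8716
  2: x = 0.4586, y = 0.1284

x_2 = 0.4586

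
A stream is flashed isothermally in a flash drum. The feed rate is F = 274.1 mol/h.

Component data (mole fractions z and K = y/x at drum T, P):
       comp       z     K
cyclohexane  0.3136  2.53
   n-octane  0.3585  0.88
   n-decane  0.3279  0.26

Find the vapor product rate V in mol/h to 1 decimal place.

Material balance + equilibrium reduce to Σ zᵢ(Kᵢ−1)/(1+V/F(Kᵢ−1)) = 0.
g(0) = ΣzᵢKᵢ − 1 = 0.1941 and g(1) = 1 − Σzᵢ/Kᵢ = -0.7925, so a root lies in (0, 1).
Newton–Raphson from V/F = 0.5:
  V/F = 0.5000: g = -0.15907, g' = -0.6939 → V/F = 0.2708
  V/F = 0.2708: g = -0.00864, g' = -0.6534 → V/F = 0.2575
  V/F = 0.2575: g = 0.00003, g' = -0.6573 → V/F = 0.2576
Converged at V/F = 0.2576.
Then V = V/F·F = 0.2576·274.1 = 70.6 mol/h and L = F − V = 203.5 mol/h.

V = 70.6 mol/h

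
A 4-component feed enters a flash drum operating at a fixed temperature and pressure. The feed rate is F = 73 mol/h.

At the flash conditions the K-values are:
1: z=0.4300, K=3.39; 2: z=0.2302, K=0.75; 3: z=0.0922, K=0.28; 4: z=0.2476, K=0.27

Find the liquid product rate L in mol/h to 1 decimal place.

Let ψ = V/F and solve Σ zᵢ(Kᵢ−1)/(1+ψ(Kᵢ−1)) = 0.
Feasibility: ΣzᵢKᵢ = 1.7230, Σzᵢ/Kᵢ = 1.6801 — both > 1, two phases present.
Iterate (Newton) starting at ψ = 0.5:
  ψ = 0.5000: g = 0.01406, g' = -0.9725 → ψ = 0.5145
Converged at ψ = 0.5145.
Then V = ψ·F = 0.5145·73 = 37.6 mol/h and L = F − V = 35.4 mol/h.

L = 35.4 mol/h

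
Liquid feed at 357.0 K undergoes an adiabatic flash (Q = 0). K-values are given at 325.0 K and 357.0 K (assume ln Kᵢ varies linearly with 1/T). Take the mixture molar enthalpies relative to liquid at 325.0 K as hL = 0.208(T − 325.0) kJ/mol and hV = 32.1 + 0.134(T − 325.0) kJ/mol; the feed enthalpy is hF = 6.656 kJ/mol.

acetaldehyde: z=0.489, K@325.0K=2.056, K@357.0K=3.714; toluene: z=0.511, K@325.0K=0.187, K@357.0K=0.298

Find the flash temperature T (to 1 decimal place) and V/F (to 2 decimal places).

Adiabatic flash: solve Rachford–Rice at each trial T, then check hF = ψ·hV(T) + (1−ψ)·hL(T).
  T = 325.0 K: K = (2.056, 0.187), RR gives ψ = 0.118, H_out = 3.774 kJ/mol
  T = 357.0 K: K = (3.714, 0.298), RR gives ψ = 0.508, H_out = 21.769 kJ/mol
  T = 341.0 K: K = (2.802, 0.239), RR gives ψ = 0.359, H_out = 14.418 kJ/mol
  T = 333.0 K: K = (2.409, 0.212), RR gives ψ = 0.258, H_out = 9.787 kJ/mol
  T = 329.0 K: K = (2.228, 0.199), RR gives ψ = 0.194, H_out = 7.015 kJ/mol
  T = 327.0 K: K = (2.141, 0.193), RR gives ψ = 0.158, H_out = 5.464 kJ/mol
Linear interpolation between T = 327.0 (H_out = 5.464) and T = 329.0 (H_out = 7.015) on hF = 6.656 gives T ≈ 328.5 K, at which ψ = 0.19.

T = 328.5 K, V/F = 0.19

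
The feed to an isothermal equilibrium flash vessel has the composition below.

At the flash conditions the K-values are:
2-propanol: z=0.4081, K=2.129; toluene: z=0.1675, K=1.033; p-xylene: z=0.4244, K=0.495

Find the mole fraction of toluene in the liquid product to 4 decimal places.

x_toluene = 0.1646

Material balance + equilibrium reduce to Σ zᵢ(Kᵢ−1)/(1+β(Kᵢ−1)) = 0.
g(0) = ΣzᵢKᵢ − 1 = 0.2520 and g(1) = 1 − Σzᵢ/Kᵢ = -0.2112, so a root lies in (0, 1).
Iterate (Newton) starting at β = 0.69:
  β = 0.6900: g = -0.06455, g' = -0.4195 → β = 0.5361
  β = 0.5361: g = -0.00144, g' = -0.4056 → β = 0.5326
Converged at β = 0.5326.
Compositions from xᵢ = zᵢ/(1+β(Kᵢ−1)), yᵢ = Kᵢxᵢ:
  2-propanol: x = 0.2549, y = 0.5426
  toluene: x = 0.1646, y = 0.1700
  p-xylene: x = 0.5805, y = 0.2874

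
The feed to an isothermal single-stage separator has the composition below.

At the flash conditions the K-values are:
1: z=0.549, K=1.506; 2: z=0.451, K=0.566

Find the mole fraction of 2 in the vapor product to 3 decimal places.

y_2 = 0.305

Let β = V/F and solve Σ zᵢ(Kᵢ−1)/(1+β(Kᵢ−1)) = 0.
Feasibility: ΣzᵢKᵢ = 1.082, Σzᵢ/Kᵢ = 1.161 — both > 1, two phases present.
Iterate (Newton) starting at β = 0.5:
  β = 0.500: g = -0.0283, g' = -0.228 → β = 0.376
  β = 0.376: g = -0.0005, g' = -0.221 → β = 0.374
Converged at β = 0.374.
Compositions from xᵢ = zᵢ/(1+β(Kᵢ−1)), yᵢ = Kᵢxᵢ:
  1: x = 0.462, y = 0.695
  2: x = 0.538, y = 0.305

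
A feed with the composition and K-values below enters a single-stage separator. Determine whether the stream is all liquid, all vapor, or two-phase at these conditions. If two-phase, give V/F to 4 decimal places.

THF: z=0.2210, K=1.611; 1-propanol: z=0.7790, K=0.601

all liquid

ΣzᵢKᵢ = 0.8242; Σzᵢ/Kᵢ = 1.4334.
Since ΣzᵢKᵢ < 1 the mixture is below its bubble point — single liquid phase.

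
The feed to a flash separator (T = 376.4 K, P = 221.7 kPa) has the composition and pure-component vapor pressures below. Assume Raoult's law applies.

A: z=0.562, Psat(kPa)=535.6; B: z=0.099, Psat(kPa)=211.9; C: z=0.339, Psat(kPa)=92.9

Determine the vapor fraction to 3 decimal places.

ψ = 0.801

Raoult's law: Kᵢ = Pᵢˢᵃᵗ/P = Pᵢˢᵃᵗ/221.7.
  K_A = 535.6/221.7 = 2.41588, K_B = 211.9/221.7 = 0.95580, K_C = 92.9/221.7 = 0.41903
Newton–Raphson from ψ = 0.33:
  ψ = 0.330: g = 0.2942, g' = -0.699 → ψ = 0.751
  ψ = 0.751: g = 0.0317, g' = -0.625 → ψ = 0.802
  ψ = 0.802: g = -0.0006, g' = -0.648 → ψ = 0.801
Converged at ψ = 0.801.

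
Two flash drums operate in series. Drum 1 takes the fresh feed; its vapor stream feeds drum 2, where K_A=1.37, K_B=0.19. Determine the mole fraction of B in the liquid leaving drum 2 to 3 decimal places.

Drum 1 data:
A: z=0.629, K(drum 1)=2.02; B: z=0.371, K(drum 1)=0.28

x_B (drum 2) = 0.314

Drum 1:
Binary case is linear: z₁(K₁−1)(1+ψ₁(K₂−1)) + z₂(K₂−1)(1+ψ₁(K₁−1)) = 0
⇒ ψ₁ = [z₁(K₁−1)+z₂(K₂−1)] / [−(K₁−1)(K₂−1)] = 0.3745/0.7344 = 0.510
Drum-1 compositions:
  A: x = 0.414, y = 0.836
  B: x = 0.586, y = 0.164
Drum-2 feed = drum-1 vapor: z₂ = (0.8359, 0.1641).
Drum 2:
Rachford–Rice: g(ψ₂) = Σ zᵢ(Kᵢ−1)/(1+ψ₂(Kᵢ−1)) = 0.
Feasibility: ΣzᵢKᵢ = 1.176, Σzᵢ/Kᵢ = 1.474 — both > 1, two phases present.
Newton iteration, ψ₂⁰ = 0.35:
  ψ₂ = 0.350: g = 0.0883, g' = -0.299 → ψ₂ = 0.645
  ψ₂ = 0.645: g = -0.0286, g' = -0.546 → ψ₂ = 0.592
  ψ₂ = 0.592: g = -0.0019, g' = -0.475 → ψ₂ = 0.588
Converged at ψ₂ = 0.588.
  A: x = 0.686, y = 0.940
  B: x = 0.314, y = 0.060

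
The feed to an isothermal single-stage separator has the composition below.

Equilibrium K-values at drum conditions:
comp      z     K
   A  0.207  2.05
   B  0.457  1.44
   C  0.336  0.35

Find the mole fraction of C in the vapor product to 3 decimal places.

y_C = 0.169

Iterate (Newton) starting at V/F = 0.5:
  V/F = 0.500: g = -0.0162, g' = -0.469 → V/F = 0.465
Converged at V/F = 0.465.
Compositions from xᵢ = zᵢ/(1+V/F(Kᵢ−1)), yᵢ = Kᵢxᵢ:
  A: x = 0.139, y = 0.285
  B: x = 0.379, y = 0.546
  C: x = 0.482, y = 0.169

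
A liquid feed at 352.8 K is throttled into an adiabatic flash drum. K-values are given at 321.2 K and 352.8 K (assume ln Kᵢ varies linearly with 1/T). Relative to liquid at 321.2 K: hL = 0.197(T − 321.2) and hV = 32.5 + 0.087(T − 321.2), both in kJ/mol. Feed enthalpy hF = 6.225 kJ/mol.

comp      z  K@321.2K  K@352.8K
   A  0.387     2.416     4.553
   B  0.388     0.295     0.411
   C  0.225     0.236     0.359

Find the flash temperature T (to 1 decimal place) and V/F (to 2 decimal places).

T = 325.3 K, V/F = 0.17

Adiabatic flash: solve Rachford–Rice at each trial T, then check hF = ψ·hV(T) + (1−ψ)·hL(T).
  T = 321.2 K: K = (2.416, 0.295, 0.236), RR gives ψ = 0.100, H_out = 3.237 kJ/mol
  T = 352.8 K: K = (4.553, 0.411, 0.359), RR gives ψ = 0.463, H_out = 19.677 kJ/mol
  T = 337.0 K: K = (3.366, 0.351, 0.294), RR gives ψ = 0.318, H_out = 12.904 kJ/mol
  T = 329.1 K: K = (2.863, 0.322, 0.264), RR gives ψ = 0.224, H_out = 8.657 kJ/mol
  T = 325.1 K: K = (2.630, 0.308, 0.250), RR gives ψ = 0.166, H_out = 6.107 kJ/mol
  T = 327.1 K: K = (2.745, 0.315, 0.257), RR gives ψ = 0.197, H_out = 7.424 kJ/mol
Linear interpolation between T = 325.1 (H_out = 6.107) and T = 327.1 (H_out = 7.424) on hF = 6.225 gives T ≈ 325.3 K, at which ψ = 0.17.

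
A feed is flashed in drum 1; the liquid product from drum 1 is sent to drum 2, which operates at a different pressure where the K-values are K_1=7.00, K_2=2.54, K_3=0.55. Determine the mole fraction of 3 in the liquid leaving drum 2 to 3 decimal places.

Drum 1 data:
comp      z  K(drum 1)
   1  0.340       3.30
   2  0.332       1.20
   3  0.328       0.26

Drum 1:
Rachford–Rice: g(ψ₁) = Σ zᵢ(Kᵢ−1)/(1+ψ₁(Kᵢ−1)) = 0.
Feasibility: ΣzᵢKᵢ = 1.606, Σzᵢ/Kᵢ = 1.641 — both > 1, two phases present.
Newton–Raphson from ψ₁ = 0.64:
  ψ₁ = 0.640: g = -0.0859, g' = -0.953 → ψ₁ = 0.550
  ψ₁ = 0.550: g = -0.0041, g' = -0.872 → ψ₁ = 0.545
Converged at ψ₁ = 0.545.
Drum-1 compositions:
  1: x = 0.151, y = 0.498
  2: x = 0.299, y = 0.359
  3: x = 0.550, y = 0.143
Drum-2 feed = drum-1 liquid: z₂ = (0.1509, 0.2994, 0.5498).
Drum 2:
Rachford–Rice: g(ψ₂) = Σ zᵢ(Kᵢ−1)/(1+ψ₂(Kᵢ−1)) = 0.
Check two-phase: ΣzᵢKᵢ = 2.119 > 1 and Σzᵢ/Kᵢ = 1.139 > 1, so g(0) = 1.119 > 0 and g(1) = -0.139 < 0.
Iterate (Newton) starting at ψ₂ = 0.63:
  ψ₂ = 0.630: g = 0.0781, g' = -0.637 → ψ₂ = 0.752
  ψ₂ = 0.752: g = 0.0036, g' = -0.585 → ψ₂ = 0.759
Converged at ψ₂ = 0.759.
  1: x = 0.027, y = 0.190
  2: x = 0.138, y = 0.351
  3: x = 0.835, y = 0.459

x_3 (drum 2) = 0.835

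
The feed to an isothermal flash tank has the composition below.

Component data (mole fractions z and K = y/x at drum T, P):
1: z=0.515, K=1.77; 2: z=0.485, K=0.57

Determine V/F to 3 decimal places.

Binary case is linear: z₁(K₁−1)(1+V/F(K₂−1)) + z₂(K₂−1)(1+V/F(K₁−1)) = 0
⇒ V/F = [z₁(K₁−1)+z₂(K₂−1)] / [−(K₁−1)(K₂−1)] = 0.1880/0.3311 = 0.568

V/F = 0.568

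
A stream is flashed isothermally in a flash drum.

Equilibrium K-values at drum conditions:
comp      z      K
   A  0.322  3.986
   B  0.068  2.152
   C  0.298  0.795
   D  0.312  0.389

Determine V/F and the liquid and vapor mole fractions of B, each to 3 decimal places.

V/F = 0.629, x_B = 0.039, y_B = 0.085

Rachford–Rice: g(V/F) = Σ zᵢ(Kᵢ−1)/(1+V/F(Kᵢ−1)) = 0.
Check two-phase: ΣzᵢKᵢ = 1.788 > 1 and Σzᵢ/Kᵢ = 1.289 > 1, so g(0) = 0.788 > 0 and g(1) = -0.289 < 0.
Newton iteration, V/F⁰ = 0.69:
  V/F = 0.690: g = -0.0429, g' = -0.700 → V/F = 0.629
Converged at V/F = 0.629.
Compositions from xᵢ = zᵢ/(1+V/F(Kᵢ−1)), yᵢ = Kᵢxᵢ:
  A: x = 0.112, y = 0.446
  B: x = 0.039, y = 0.085
  C: x = 0.342, y = 0.272
  D: x = 0.507, y = 0.197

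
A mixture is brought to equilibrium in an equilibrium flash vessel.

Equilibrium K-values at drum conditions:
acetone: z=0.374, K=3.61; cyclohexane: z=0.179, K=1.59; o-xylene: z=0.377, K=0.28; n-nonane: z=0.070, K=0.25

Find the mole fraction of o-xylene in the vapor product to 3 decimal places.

y_o-xylene = 0.164

Rachford–Rice: g(β) = Σ zᵢ(Kᵢ−1)/(1+β(Kᵢ−1)) = 0.
Check two-phase: ΣzᵢKᵢ = 1.758 > 1 and Σzᵢ/Kᵢ = 1.843 > 1, so g(0) = 0.758 > 0 and g(1) = -0.843 < 0.
Newton iteration, β⁰ = 0.38:
  β = 0.380: g = 0.1292, g' = -1.131 → β = 0.494
  β = 0.494: g = 0.0032, g' = -1.094 → β = 0.497
Converged at β = 0.497.
Compositions from xᵢ = zᵢ/(1+β(Kᵢ−1)), yᵢ = Kᵢxᵢ:
  acetone: x = 0.163, y = 0.588
  cyclohexane: x = 0.138, y = 0.220
  o-xylene: x = 0.587, y = 0.164
  n-nonane: x = 0.112, y = 0.028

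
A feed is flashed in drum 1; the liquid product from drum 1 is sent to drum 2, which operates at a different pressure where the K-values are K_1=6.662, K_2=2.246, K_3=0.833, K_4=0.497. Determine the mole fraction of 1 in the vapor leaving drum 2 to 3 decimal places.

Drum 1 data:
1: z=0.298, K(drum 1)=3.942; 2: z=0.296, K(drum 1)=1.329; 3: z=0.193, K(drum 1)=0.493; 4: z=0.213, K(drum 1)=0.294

Drum 1:
Rachford–Rice: g(ψ₁) = Σ zᵢ(Kᵢ−1)/(1+ψ₁(Kᵢ−1)) = 0.
Check two-phase: ΣzᵢKᵢ = 1.726 > 1 and Σzᵢ/Kᵢ = 1.414 > 1, so g(0) = 0.726 > 0 and g(1) = -0.414 < 0.
Newton–Raphson from ψ₁ = 0.5:
  ψ₁ = 0.500: g = 0.0749, g' = -0.789 → ψ₁ = 0.595
  ψ₁ = 0.595: g = 0.0008, g' = -0.781 → ψ₁ = 0.596
Converged at ψ₁ = 0.596.
Drum-1 compositions:
  1: x = 0.108, y = 0.427
  2: x = 0.247, y = 0.329
  3: x = 0.277, y = 0.136
  4: x = 0.368, y = 0.108
Drum-2 feed = drum-1 liquid: z₂ = (0.1082, 0.2475, 0.2766, 0.3677).
Drum 2:
Material balance + equilibrium reduce to Σ zᵢ(Kᵢ−1)/(1+ψ₂(Kᵢ−1)) = 0.
g(0) = ΣzᵢKᵢ − 1 = 0.690 and g(1) = 1 − Σzᵢ/Kᵢ = -0.198, so a root lies in (0, 1).
Newton iteration, ψ₂⁰ = 0.5:
  ψ₂ = 0.500: g = 0.0524, g' = -0.558 → ψ₂ = 0.594
  ψ₂ = 0.594: g = 0.0026, g' = -0.508 → ψ₂ = 0.599
Converged at ψ₂ = 0.599.
  1: x = 0.025, y = 0.164
  2: x = 0.142, y = 0.318
  3: x = 0.307, y = 0.256
  4: x = 0.526, y = 0.262

y_1 (drum 2) = 0.164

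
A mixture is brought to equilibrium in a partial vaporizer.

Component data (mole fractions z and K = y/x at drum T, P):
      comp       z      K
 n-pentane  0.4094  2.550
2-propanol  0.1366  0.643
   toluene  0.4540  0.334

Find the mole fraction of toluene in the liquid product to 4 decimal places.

x_toluene = 0.5678

Rachford–Rice: g(ψ) = Σ zᵢ(Kᵢ−1)/(1+ψ(Kᵢ−1)) = 0.
g(0) = ΣzᵢKᵢ − 1 = 0.2834 and g(1) = 1 − Σzᵢ/Kᵢ = -0.7323, so a root lies in (0, 1).
Iterate (Newton) starting at ψ = 0.66:
  ψ = 0.6600: g = -0.28963, g' = -0.9113 → ψ = 0.3422
  ψ = 0.3422: g = -0.03250, g' = -0.7804 → ψ = 0.3005
  ψ = 0.3005: g = 0.00027, g' = -0.7944 → ψ = 0.3009
Converged at ψ = 0.3009.
Compositions from xᵢ = zᵢ/(1+ψ(Kᵢ−1)), yᵢ = Kᵢxᵢ:
  n-pentane: x = 0.2792, y = 0.7120
  2-propanol: x = 0.1530, y = 0.0984
  toluene: x = 0.5678, y = 0.1896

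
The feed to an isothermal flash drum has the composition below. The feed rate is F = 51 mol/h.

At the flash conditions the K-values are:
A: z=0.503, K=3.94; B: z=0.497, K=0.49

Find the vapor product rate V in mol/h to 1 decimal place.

Rachford–Rice: g(V/F) = Σ zᵢ(Kᵢ−1)/(1+V/F(Kᵢ−1)) = 0.
Feasibility: ΣzᵢKᵢ = 2.225, Σzᵢ/Kᵢ = 1.142 — both > 1, two phases present.
Newton iteration, V/F⁰ = 0.67:
  V/F = 0.670: g = 0.1129, g' = -0.791 → V/F = 0.813
  V/F = 0.813: g = 0.0034, g' = -0.756 → V/F = 0.817
Converged at V/F = 0.817.
Then V = V/F·F = 0.8172·51 = 41.7 mol/h and L = F − V = 9.3 mol/h.

V = 41.7 mol/h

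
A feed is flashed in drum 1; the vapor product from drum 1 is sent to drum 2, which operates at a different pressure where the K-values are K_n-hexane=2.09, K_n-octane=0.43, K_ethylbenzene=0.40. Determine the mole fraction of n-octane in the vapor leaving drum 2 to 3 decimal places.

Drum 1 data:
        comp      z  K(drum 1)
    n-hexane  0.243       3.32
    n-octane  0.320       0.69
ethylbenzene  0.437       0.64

Drum 1:
Material balance + equilibrium reduce to Σ zᵢ(Kᵢ−1)/(1+ψ₁(Kᵢ−1)) = 0.
g(0) = ΣzᵢKᵢ − 1 = 0.307 and g(1) = 1 − Σzᵢ/Kᵢ = -0.220, so a root lies in (0, 1).
Newton–Raphson from ψ₁ = 0.5:
  ψ₁ = 0.500: g = -0.0483, g' = -0.408 → ψ₁ = 0.382
  ψ₁ = 0.382: g = 0.0041, g' = -0.484 → ψ₁ = 0.390
Converged at ψ₁ = 0.390.
Drum-1 compositions:
  n-hexane: x = 0.128, y = 0.423
  n-octane: x = 0.364, y = 0.251
  ethylbenzene: x = 0.508, y = 0.325
Drum-2 feed = drum-1 vapor: z₂ = (0.4234, 0.2512, 0.3254).
Drum 2:
Newton iteration, ψ₂⁰ = 0.41:
  ψ₂ = 0.410: g = -0.1268, g' = -0.585 → ψ₂ = 0.193
  ψ₂ = 0.193: g = -0.0006, g' = -0.596 → ψ₂ = 0.192
Converged at ψ₂ = 0.192.
  n-hexane: x = 0.350, y = 0.732
  n-octane: x = 0.282, y = 0.121
  ethylbenzene: x = 0.368, y = 0.147

y_n-octane (drum 2) = 0.121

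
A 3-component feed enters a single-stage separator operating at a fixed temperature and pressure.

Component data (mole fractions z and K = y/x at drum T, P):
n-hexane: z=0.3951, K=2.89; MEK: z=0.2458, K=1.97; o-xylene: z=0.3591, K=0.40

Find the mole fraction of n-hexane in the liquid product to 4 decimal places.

x_n-hexane = 0.1547

Material balance + equilibrium reduce to Σ zᵢ(Kᵢ−1)/(1+V/F(Kᵢ−1)) = 0.
Check two-phase: ΣzᵢKᵢ = 1.7697 > 1 and Σzᵢ/Kᵢ = 1.1592 > 1, so g(0) = 0.7697 > 0 and g(1) = -0.1592 < 0.
Newton–Raphson from V/F = 0.39:
  V/F = 0.3900: g = 0.32158, g' = -0.8098 → V/F = 0.7871
  V/F = 0.7871: g = 0.02710, g' = -0.7666 → V/F = 0.8225
  V/F = 0.8225: g = -0.00043, g' = -0.7917 → V/F = 0.8219
Converged at V/F = 0.8219.
Compositions from xᵢ = zᵢ/(1+V/F(Kᵢ−1)), yᵢ = Kᵢxᵢ:
  n-hexane: x = 0.1547, y = 0.4472
  MEK: x = 0.1368, y = 0.2694
  o-xylene: x = 0.7085, y = 0.2834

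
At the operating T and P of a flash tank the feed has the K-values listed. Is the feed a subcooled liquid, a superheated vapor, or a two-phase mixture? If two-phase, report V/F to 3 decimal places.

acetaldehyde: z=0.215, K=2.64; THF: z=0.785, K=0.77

two-phase, V/F = 0.456

ΣzᵢKᵢ = 1.172; Σzᵢ/Kᵢ = 1.101.
Both exceed 1, so a two-phase solution exists.
Let ψ = V/F and solve Σ zᵢ(Kᵢ−1)/(1+ψ(Kᵢ−1)) = 0.
Iterate (Newton) starting at ψ = 0.5:
  ψ = 0.500: g = -0.0103, g' = -0.228 → ψ = 0.455
  ψ = 0.455: g = 0.0003, g' = -0.241 → ψ = 0.456
Converged at ψ = 0.456.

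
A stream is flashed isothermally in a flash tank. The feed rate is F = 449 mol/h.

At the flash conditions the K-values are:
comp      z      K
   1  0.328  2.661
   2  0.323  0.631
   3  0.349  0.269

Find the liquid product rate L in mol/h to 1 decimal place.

L = 369.3 mol/h

Let ψ = V/F and solve Σ zᵢ(Kᵢ−1)/(1+ψ(Kᵢ−1)) = 0.
Feasibility: ΣzᵢKᵢ = 1.171, Σzᵢ/Kᵢ = 1.933 — both > 1, two phases present.
Newton iteration, ψ⁰ = 0.67:
  ψ = 0.670: g = -0.4005, g' = -0.997 → ψ = 0.268
  ψ = 0.268: g = -0.0727, g' = -0.776 → ψ = 0.174
  ψ = 0.174: g = 0.0026, g' = -0.839 → ψ = 0.178
Converged at ψ = 0.178.
Then V = ψ·F = 0.1776·449 = 79.7 mol/h and L = F − V = 369.3 mol/h.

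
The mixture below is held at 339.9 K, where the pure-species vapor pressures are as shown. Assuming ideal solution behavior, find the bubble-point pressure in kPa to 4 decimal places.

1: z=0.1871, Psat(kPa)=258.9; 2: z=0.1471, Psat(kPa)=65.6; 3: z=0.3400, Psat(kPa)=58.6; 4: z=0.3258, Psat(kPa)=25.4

At the bubble point ψ → 0, so ΣzᵢKᵢ = 1 with Kᵢ = Pᵢˢᵃᵗ/P ⇒ P = ΣzᵢPᵢˢᵃᵗ.
P = 0.1871·258.9 + 0.1471·65.6 + 0.3400·58.6 + 0.3258·25.4 = 86.2893 kPa

Pbub = 86.2893 kPa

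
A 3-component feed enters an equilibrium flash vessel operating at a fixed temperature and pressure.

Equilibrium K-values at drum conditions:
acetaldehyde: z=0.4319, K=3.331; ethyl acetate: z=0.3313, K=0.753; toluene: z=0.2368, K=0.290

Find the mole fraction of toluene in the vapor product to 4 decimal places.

Newton iteration, V/F⁰ = 0.5:
  V/F = 0.5000: g = 0.11088, g' = -0.8137 → V/F = 0.6363
  V/F = 0.6363: g = 0.00168, g' = -0.8062 → V/F = 0.6384
Converged at V/F = 0.6384.
Compositions from xᵢ = zᵢ/(1+V/F(Kᵢ−1)), yᵢ = Kᵢxᵢ:
  acetaldehyde: x = 0.1736, y = 0.5782
  ethyl acetate: x = 0.3933, y = 0.2962
  toluene: x = 0.4331, y = 0.1256

y_toluene = 0.1256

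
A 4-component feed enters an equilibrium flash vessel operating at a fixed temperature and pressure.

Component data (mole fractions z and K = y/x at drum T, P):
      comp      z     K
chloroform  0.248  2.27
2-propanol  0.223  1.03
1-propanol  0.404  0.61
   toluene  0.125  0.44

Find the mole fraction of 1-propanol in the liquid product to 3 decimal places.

x_1-propanol = 0.442

Material balance + equilibrium reduce to Σ zᵢ(Kᵢ−1)/(1+ψ(Kᵢ−1)) = 0.
Feasibility: ΣzᵢKᵢ = 1.094, Σzᵢ/Kᵢ = 1.272 — both > 1, two phases present.
Newton–Raphson from ψ = 0.4:
  ψ = 0.400: g = -0.0614, g' = -0.327 → ψ = 0.212
  ψ = 0.212: g = 0.0034, g' = -0.372 → ψ = 0.222
Converged at ψ = 0.222.
Compositions from xᵢ = zᵢ/(1+ψ(Kᵢ−1)), yᵢ = Kᵢxᵢ:
  chloroform: x = 0.194, y = 0.439
  2-propanol: x = 0.222, y = 0.228
  1-propanol: x = 0.442, y = 0.270
  toluene: x = 0.143, y = 0.063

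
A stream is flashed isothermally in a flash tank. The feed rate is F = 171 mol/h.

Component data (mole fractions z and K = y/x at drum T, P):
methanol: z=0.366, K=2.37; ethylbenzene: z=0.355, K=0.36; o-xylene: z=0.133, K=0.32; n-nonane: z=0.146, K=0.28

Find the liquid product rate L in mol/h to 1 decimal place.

Material balance + equilibrium reduce to Σ zᵢ(Kᵢ−1)/(1+V/F(Kᵢ−1)) = 0.
Check two-phase: ΣzᵢKᵢ = 1.079 > 1 and Σzᵢ/Kᵢ = 2.078 > 1, so g(0) = 0.079 > 0 and g(1) = -1.078 < 0.
Newton iteration, V/F⁰ = 0.5:
  V/F = 0.500: g = -0.3378, g' = -0.882 → V/F = 0.117
  V/F = 0.117: g = -0.0266, g' = -0.843 → V/F = 0.086
Converged at V/F = 0.086.
Then V = V/F·F = 0.0860·171 = 14.7 mol/h and L = F − V = 156.3 mol/h.

L = 156.3 mol/h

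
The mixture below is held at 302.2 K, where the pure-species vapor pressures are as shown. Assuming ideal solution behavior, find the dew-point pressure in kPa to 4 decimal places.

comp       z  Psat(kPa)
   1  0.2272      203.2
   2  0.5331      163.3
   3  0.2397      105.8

Pdew = 150.4155 kPa

At the dew point ψ → 1, so Σzᵢ/Kᵢ = 1 with Kᵢ = Pᵢˢᵃᵗ/P ⇒ 1/P = Σzᵢ/Pᵢˢᵃᵗ.
1/P = 0.2272/203.2 + 0.5331/163.3 + 0.2397/105.8 = 0.0066482 ⇒ P = 150.4155 kPa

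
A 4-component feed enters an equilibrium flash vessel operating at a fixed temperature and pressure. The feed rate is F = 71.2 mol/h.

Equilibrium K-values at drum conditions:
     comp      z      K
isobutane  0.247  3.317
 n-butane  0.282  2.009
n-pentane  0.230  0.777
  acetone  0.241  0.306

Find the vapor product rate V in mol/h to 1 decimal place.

V = 49.7 mol/h

Rachford–Rice: g(ψ) = Σ zᵢ(Kᵢ−1)/(1+ψ(Kᵢ−1)) = 0.
Check two-phase: ΣzᵢKᵢ = 1.638 > 1 and Σzᵢ/Kᵢ = 1.298 > 1, so g(0) = 0.638 > 0 and g(1) = -0.298 < 0.
Iterate (Newton) starting at ψ = 0.5:
  ψ = 0.500: g = 0.1404, g' = -0.698 → ψ = 0.701
  ψ = 0.701: g = -0.0018, g' = -0.747 → ψ = 0.699
Converged at ψ = 0.699.
Then V = ψ·F = 0.6986·71.2 = 49.7 mol/h and L = F − V = 21.5 mol/h.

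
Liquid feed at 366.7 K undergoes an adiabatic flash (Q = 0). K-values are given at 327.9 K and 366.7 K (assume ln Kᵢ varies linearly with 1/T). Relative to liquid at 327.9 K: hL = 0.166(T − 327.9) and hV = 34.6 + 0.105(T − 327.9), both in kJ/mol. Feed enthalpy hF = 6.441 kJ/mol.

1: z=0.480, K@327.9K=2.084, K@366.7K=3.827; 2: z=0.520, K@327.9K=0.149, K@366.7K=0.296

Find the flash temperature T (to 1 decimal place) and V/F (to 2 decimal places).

T = 332.8 K, V/F = 0.16

Adiabatic flash: solve Rachford–Rice at each trial T, then check hF = ψ·hV(T) + (1−ψ)·hL(T).
  T = 327.9 K: K = (2.084, 0.149), RR gives ψ = 0.084, H_out = 2.918 kJ/mol
  T = 366.7 K: K = (3.827, 0.296), RR gives ψ = 0.498, H_out = 22.489 kJ/mol
  T = 347.3 K: K = (2.872, 0.214), RR gives ψ = 0.333, H_out = 14.349 kJ/mol
  T = 337.6 K: K = (2.458, 0.180), RR gives ψ = 0.228, H_out = 9.377 kJ/mol
  T = 332.8 K: K = (2.268, 0.164), RR gives ψ = 0.164, H_out = 6.439 kJ/mol
  T = 335.2 K: K = (2.362, 0.172), RR gives ψ = 0.198, H_out = 7.960 kJ/mol
Linear interpolation between T = 332.8 (H_out = 6.439) and T = 335.2 (H_out = 7.960) on hF = 6.441 gives T ≈ 332.8 K, at which ψ = 0.16.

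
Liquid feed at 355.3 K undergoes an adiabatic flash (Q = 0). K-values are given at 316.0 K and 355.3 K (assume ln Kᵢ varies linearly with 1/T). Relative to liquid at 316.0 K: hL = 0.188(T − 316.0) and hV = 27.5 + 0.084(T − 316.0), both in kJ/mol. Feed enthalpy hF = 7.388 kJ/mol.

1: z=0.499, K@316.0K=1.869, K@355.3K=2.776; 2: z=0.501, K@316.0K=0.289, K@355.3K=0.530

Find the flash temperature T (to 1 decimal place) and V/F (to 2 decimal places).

T = 322.0 K, V/F = 0.23

Adiabatic flash: solve Rachford–Rice at each trial T, then check hF = ψ·hV(T) + (1−ψ)·hL(T).
  T = 316.0 K: K = (1.869, 0.289), RR gives ψ = 0.125, H_out = 3.446 kJ/mol
  T = 355.3 K: K = (2.776, 0.530), RR gives ψ = 0.780, H_out = 25.641 kJ/mol
  T = 335.6 K: K = (2.303, 0.398), RR gives ψ = 0.445, H_out = 15.004 kJ/mol
  T = 325.8 K: K = (2.081, 0.341), RR gives ψ = 0.294, H_out = 9.619 kJ/mol
  T = 320.9 K: K = (1.974, 0.314), RR gives ψ = 0.213, H_out = 6.676 kJ/mol
  T = 323.4 K: K = (2.028, 0.328), RR gives ψ = 0.255, H_out = 8.207 kJ/mol
  T = 322.1 K: K = (2.000, 0.321), RR gives ψ = 0.233, H_out = 7.420 kJ/mol
Linear interpolation between T = 320.9 (H_out = 6.676) and T = 322.1 (H_out = 7.420) on hF = 7.388 gives T ≈ 322.0 K, at which ψ = 0.23.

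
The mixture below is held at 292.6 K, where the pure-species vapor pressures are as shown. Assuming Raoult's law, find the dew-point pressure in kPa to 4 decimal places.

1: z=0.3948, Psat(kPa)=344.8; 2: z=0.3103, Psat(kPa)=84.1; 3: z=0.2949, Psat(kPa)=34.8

At the dew point ψ → 1, so Σzᵢ/Kᵢ = 1 with Kᵢ = Pᵢˢᵃᵗ/P ⇒ 1/P = Σzᵢ/Pᵢˢᵃᵗ.
1/P = 0.3948/344.8 + 0.3103/84.1 + 0.2949/34.8 = 0.0133088 ⇒ P = 75.1382 kPa

Pdew = 75.1382 kPa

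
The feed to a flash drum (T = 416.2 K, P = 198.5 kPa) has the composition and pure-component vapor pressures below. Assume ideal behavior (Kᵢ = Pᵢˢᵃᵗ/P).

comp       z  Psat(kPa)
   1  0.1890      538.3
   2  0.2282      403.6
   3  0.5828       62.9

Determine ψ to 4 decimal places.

ψ = 0.1709

Raoult's law: Kᵢ = Pᵢˢᵃᵗ/P = Pᵢˢᵃᵗ/198.5.
  K_1 = 538.3/198.5 = 2.711839, K_2 = 403.6/198.5 = 2.033249, K_3 = 62.9/198.5 = 0.316877
Rachford–Rice: g(ψ) = Σ zᵢ(Kᵢ−1)/(1+ψ(Kᵢ−1)) = 0.
Check two-phase: ΣzᵢKᵢ = 1.1612 > 1 and Σzᵢ/Kᵢ = 2.0211 > 1, so g(0) = 0.1612 > 0 and g(1) = -1.0211 < 0.
Iterate (Newton) starting at ψ = 0.5:
  ψ = 0.5000: g = -0.27485, g' = -0.8940 → ψ = 0.1926
  ψ = 0.1926: g = -0.01845, g' = -0.8433 → ψ = 0.1707
  ψ = 0.1707: g = 0.00014, g' = -0.8562 → ψ = 0.1709
Converged at ψ = 0.1709.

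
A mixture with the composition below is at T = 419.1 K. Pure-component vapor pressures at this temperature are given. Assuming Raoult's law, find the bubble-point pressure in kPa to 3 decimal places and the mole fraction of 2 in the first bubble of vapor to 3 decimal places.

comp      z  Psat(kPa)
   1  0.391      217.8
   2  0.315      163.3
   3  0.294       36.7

At the bubble point ψ → 0, so ΣzᵢKᵢ = 1 with Kᵢ = Pᵢˢᵃᵗ/P ⇒ P = ΣzᵢPᵢˢᵃᵗ.
P = 0.391·217.8 + 0.315·163.3 + 0.294·36.7 = 147.389 kPa
yᵢ = zᵢPᵢˢᵃᵗ/P ⇒ y_2 = 0.315·163.3/147.389 = 0.349

Pbub = 147.389 kPa, y_2 = 0.349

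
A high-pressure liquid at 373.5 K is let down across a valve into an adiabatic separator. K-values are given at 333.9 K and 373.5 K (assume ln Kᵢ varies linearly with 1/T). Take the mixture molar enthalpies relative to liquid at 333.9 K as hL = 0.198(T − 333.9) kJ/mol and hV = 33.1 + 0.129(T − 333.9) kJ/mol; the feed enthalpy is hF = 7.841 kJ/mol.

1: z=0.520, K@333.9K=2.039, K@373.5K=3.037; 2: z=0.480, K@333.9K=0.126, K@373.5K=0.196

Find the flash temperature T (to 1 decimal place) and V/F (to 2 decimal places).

Adiabatic flash: solve Rachford–Rice at each trial T, then check hF = ψ·hV(T) + (1−ψ)·hL(T).
  T = 333.9 K: K = (2.039, 0.126), RR gives ψ = 0.133, H_out = 4.402 kJ/mol
  T = 373.5 K: K = (3.037, 0.196), RR gives ψ = 0.411, H_out = 20.326 kJ/mol
  T = 353.7 K: K = (2.516, 0.159), RR gives ψ = 0.302, H_out = 13.499 kJ/mol
  T = 343.8 K: K = (2.272, 0.142), RR gives ψ = 0.229, H_out = 9.376 kJ/mol
  T = 338.9 K: K = (2.155, 0.134), RR gives ψ = 0.185, H_out = 7.048 kJ/mol
  T = 341.4 K: K = (2.214, 0.138), RR gives ψ = 0.208, H_out = 8.264 kJ/mol
  T = 340.1 K: K = (2.184, 0.136), RR gives ψ = 0.196, H_out = 7.640 kJ/mol
Linear interpolation between T = 340.1 (H_out = 7.640) and T = 341.4 (H_out = 8.264) on hF = 7.841 gives T ≈ 340.5 K, at which ψ = 0.20.

T = 340.5 K, V/F = 0.20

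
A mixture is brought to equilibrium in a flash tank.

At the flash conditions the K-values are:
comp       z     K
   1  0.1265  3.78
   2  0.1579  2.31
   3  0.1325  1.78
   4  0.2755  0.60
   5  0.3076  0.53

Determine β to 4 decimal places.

Newton iteration, β⁰ = 0.5:
  β = 0.5000: g = 0.01975, g' = -0.4968 → β = 0.5397
  β = 0.5397: g = 0.00029, g' = -0.4830 → β = 0.5403
Converged at β = 0.5403.

β = 0.5403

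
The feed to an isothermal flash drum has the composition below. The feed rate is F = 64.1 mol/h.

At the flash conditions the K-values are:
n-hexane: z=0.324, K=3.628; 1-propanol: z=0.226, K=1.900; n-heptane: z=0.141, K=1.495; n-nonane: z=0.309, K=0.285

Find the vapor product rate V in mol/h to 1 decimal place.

V = 47.0 mol/h

Rachford–Rice: g(β) = Σ zᵢ(Kᵢ−1)/(1+β(Kᵢ−1)) = 0.
g(0) = ΣzᵢKᵢ − 1 = 0.904 and g(1) = 1 − Σzᵢ/Kᵢ = -0.387, so a root lies in (0, 1).
Newton–Raphson from β = 0.66:
  β = 0.660: g = 0.0732, g' = -0.957 → β = 0.736
  β = 0.736: g = -0.0032, g' = -1.049 → β = 0.733
Converged at β = 0.733.
Then V = β·F = 0.7335·64.1 = 47.0 mol/h and L = F − V = 17.1 mol/h.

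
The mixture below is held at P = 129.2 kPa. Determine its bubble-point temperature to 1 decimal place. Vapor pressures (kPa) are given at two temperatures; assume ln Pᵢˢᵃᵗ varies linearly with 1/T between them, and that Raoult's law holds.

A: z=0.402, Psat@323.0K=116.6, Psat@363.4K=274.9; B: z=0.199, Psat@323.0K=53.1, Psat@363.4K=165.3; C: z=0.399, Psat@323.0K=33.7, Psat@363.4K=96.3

T = 347.7 K

Bubble-point temperature: ΣzᵢPᵢˢᵃᵗ(T) = P. Interpolate ln Pᵢˢᵃᵗ = aᵢ + bᵢ/T.
  T = 323.0 K: ΣzᵢPᵢˢᵃᵗ = 70.89 kPa
  T = 363.4 K: ΣzᵢPᵢˢᵃᵗ = 181.83 kPa
  T = 343.2 K: ΣzᵢPᵢˢᵃᵗ = 116.53 kPa
  T = 353.3 K: ΣzᵢPᵢˢᵃᵗ = 146.44 kPa
  T = 348.2 K: ΣzᵢPᵢˢᵃᵗ = 130.69 kPa
  T = 345.7 K: ΣzᵢPᵢˢᵃᵗ = 123.46 kPa
Interpolating between 345.7 K and 348.2 K gives T ≈ 347.7 K.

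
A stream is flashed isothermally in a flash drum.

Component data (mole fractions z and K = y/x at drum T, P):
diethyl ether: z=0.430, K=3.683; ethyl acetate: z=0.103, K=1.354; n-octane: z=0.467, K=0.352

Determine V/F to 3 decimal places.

V/F = 0.577

Material balance + equilibrium reduce to Σ zᵢ(Kᵢ−1)/(1+V/F(Kᵢ−1)) = 0.
Feasibility: ΣzᵢKᵢ = 1.888, Σzᵢ/Kᵢ = 1.520 — both > 1, two phases present.
Iterate (Newton) starting at V/F = 0.42:
  V/F = 0.420: g = 0.1584, g' = -1.064 → V/F = 0.569
  V/F = 0.569: g = 0.0077, g' = -0.986 → V/F = 0.577
Converged at V/F = 0.577.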